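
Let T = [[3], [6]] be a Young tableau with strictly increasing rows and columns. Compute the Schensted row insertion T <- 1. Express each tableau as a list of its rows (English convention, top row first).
In row 1, 1 replaces 3 (the leftmost entry greater than 1); 3 is bumped to row 2. In row 2, 3 replaces 6 (the leftmost entry greater than 3); 6 is bumped to row 3. 6 starts a new row 3. The new tableau is [[1], [3], [6]].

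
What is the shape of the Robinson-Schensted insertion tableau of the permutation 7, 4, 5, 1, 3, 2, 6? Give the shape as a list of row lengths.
Row-insert each entry into an empty tableau.

After inserting 7: P = [[7]].
After inserting 4: P = [[4], [7]].
After inserting 5: P = [[4, 5], [7]].
After inserting 1: P = [[1, 5], [4], [7]].
After inserting 3: P = [[1, 3], [4, 5], [7]].
After inserting 2: P = [[1, 2], [3, 5], [4], [7]].
After inserting 6: P = [[1, 2, 6], [3, 5], [4], [7]].

The final insertion tableau P = [[1, 2, 6], [3, 5], [4], [7]] has shape [3, 2, 1, 1].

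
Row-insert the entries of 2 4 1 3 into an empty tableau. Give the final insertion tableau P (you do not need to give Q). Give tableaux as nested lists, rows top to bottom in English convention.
P = [[1, 3], [2, 4]]

Insert 2: appended to row 1. P = [[2]].
Insert 4: appended to row 1. P = [[2, 4]].
Insert 1: 1 bumps 2 from row 1; 2 starts row 2. P = [[1, 4], [2]].
Insert 3: 3 bumps 4 from row 1; 4 appends to row 2. P = [[1, 3], [2, 4]].

So P = [[1, 3], [2, 4]].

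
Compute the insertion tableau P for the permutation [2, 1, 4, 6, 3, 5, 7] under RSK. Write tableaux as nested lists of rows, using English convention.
P = [[1, 3, 5, 7], [2, 4, 6]]

After inserting 2: P = [[2]].
After inserting 1: P = [[1], [2]].
After inserting 4: P = [[1, 4], [2]].
After inserting 6: P = [[1, 4, 6], [2]].
After inserting 3: P = [[1, 3, 6], [2, 4]].
After inserting 5: P = [[1, 3, 5], [2, 4, 6]].
After inserting 7: P = [[1, 3, 5, 7], [2, 4, 6]].

So P = [[1, 3, 5, 7], [2, 4, 6]].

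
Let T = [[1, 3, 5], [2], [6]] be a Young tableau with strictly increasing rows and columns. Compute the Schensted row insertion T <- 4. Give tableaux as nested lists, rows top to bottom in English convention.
In row 1, 4 replaces 5 (the leftmost entry greater than 4); 5 is bumped to row 2. 5 is appended to row 2. The new tableau is [[1, 3, 4], [2, 5], [6]].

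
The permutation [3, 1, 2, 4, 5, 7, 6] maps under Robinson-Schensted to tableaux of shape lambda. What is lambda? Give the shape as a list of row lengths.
[5, 2]

Row-insert each entry into an empty tableau.

After inserting 3: P = [[3]].
After inserting 1: P = [[1], [3]].
After inserting 2: P = [[1, 2], [3]].
After inserting 4: P = [[1, 2, 4], [3]].
After inserting 5: P = [[1, 2, 4, 5], [3]].
After inserting 7: P = [[1, 2, 4, 5, 7], [3]].
After inserting 6: P = [[1, 2, 4, 5, 6], [3, 7]].

The final insertion tableau P = [[1, 2, 4, 5, 6], [3, 7]] has shape [5, 2].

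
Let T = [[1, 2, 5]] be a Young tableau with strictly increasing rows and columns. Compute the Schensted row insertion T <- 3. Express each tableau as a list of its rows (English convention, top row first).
[[1, 2, 3], [5]]

In row 1, 3 replaces 5 (the leftmost entry greater than 3); 5 is bumped to row 2. 5 starts a new row 2. The new tableau is [[1, 2, 3], [5]].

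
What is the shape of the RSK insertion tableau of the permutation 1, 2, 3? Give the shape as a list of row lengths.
[3]

Row-insert each entry into an empty tableau.

After inserting 1: P = [[1]].
After inserting 2: P = [[1, 2]].
After inserting 3: P = [[1, 2, 3]].

The final insertion tableau P = [[1, 2, 3]] has shape [3].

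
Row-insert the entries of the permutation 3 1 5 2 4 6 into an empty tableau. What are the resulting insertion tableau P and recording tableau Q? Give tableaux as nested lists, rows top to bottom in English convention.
P = [[1, 2, 4, 6], [3, 5]], Q = [[1, 3, 5, 6], [2, 4]]

Insert each entry of the permutation into P by Schensted row insertion, recording in Q the position of each new cell.

After inserting 3: P = [[3]].
After inserting 1: P = [[1], [3]].
After inserting 5: P = [[1, 5], [3]].
After inserting 2: P = [[1, 2], [3, 5]].
After inserting 4: P = [[1, 2, 4], [3, 5]].
After inserting 6: P = [[1, 2, 4, 6], [3, 5]].

So P = [[1, 2, 4, 6], [3, 5]], Q = [[1, 3, 5, 6], [2, 4]].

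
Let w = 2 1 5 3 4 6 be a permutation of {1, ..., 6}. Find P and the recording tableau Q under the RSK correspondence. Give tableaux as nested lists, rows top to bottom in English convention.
Insert each entry of the permutation into P by Schensted row insertion, recording in Q the position of each new cell.

Insert 2: appended to row 1. P = [[2]], Q = [[1]].
Insert 1: 1 bumps 2 from row 1; 2 starts row 2. P = [[1], [2]], Q = [[1], [2]].
Insert 5: appended to row 1. P = [[1, 5], [2]], Q = [[1, 3], [2]].
Insert 3: 3 bumps 5 from row 1; 5 appends to row 2. P = [[1, 3], [2, 5]], Q = [[1, 3], [2, 4]].
Insert 4: appended to row 1. P = [[1, 3, 4], [2, 5]], Q = [[1, 3, 5], [2, 4]].
Insert 6: appended to row 1. P = [[1, 3, 4, 6], [2, 5]], Q = [[1, 3, 5, 6], [2, 4]].

So P = [[1, 3, 4, 6], [2, 5]], Q = [[1, 3, 5, 6], [2, 4]].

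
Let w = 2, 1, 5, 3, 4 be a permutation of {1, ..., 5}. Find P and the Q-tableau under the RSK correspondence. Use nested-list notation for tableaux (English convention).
P = [[1, 3, 4], [2, 5]], Q = [[1, 3, 5], [2, 4]]

Insert each entry of the permutation into P by Schensted row insertion, recording in Q the position of each new cell.

After inserting 2: P = [[2]].
After inserting 1: P = [[1], [2]].
After inserting 5: P = [[1, 5], [2]].
After inserting 3: P = [[1, 3], [2, 5]].
After inserting 4: P = [[1, 3, 4], [2, 5]].

So P = [[1, 3, 4], [2, 5]], Q = [[1, 3, 5], [2, 4]].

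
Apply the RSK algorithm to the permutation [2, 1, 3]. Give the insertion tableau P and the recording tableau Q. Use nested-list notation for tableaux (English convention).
P = [[1, 3], [2]], Q = [[1, 3], [2]]

Insert each entry of the permutation into P by Schensted row insertion, recording in Q the position of each new cell.

Insert 2: appended to row 1. P = [[2]].
Insert 1: 1 bumps 2 from row 1; 2 starts row 2. P = [[1], [2]].
Insert 3: appended to row 1. P = [[1, 3], [2]].

So P = [[1, 3], [2]], Q = [[1, 3], [2]].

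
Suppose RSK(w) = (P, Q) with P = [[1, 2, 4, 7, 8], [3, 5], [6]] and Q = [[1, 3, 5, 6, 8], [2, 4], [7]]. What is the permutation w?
3 1 6 2 5 7 4 8

Reverse the RSK construction: for i from n down to 1, find the cell of Q containing i, remove the entry at that cell from P, and reverse-bump it up through P; the value ejected from row 1 is w(i).

Step i=8: Q has 8 at row 1, column 5; remove that cell from P, ejecting 8. So w(8) = 8. P is now [[1, 2, 4, 7], [3, 5], [6]].
Step i=7: Q has 7 at row 3, column 1; remove 6 from row 3 of P and reverse-bump: 6 enters row 2 and ejects 5; 5 enters row 1 and ejects 4. So w(7) = 4. P is now [[1, 2, 5, 7], [3, 6]].
Step i=6: Q has 6 at row 1, column 4; remove that cell from P, ejecting 7. So w(6) = 7. P is now [[1, 2, 5], [3, 6]].
Step i=5: Q has 5 at row 1, column 3; remove that cell from P, ejecting 5. So w(5) = 5. P is now [[1, 2], [3, 6]].
Step i=4: Q has 4 at row 2, column 2; remove 6 from row 2 of P and reverse-bump: 6 enters row 1 and ejects 2. So w(4) = 2. P is now [[1, 6], [3]].
Step i=3: Q has 3 at row 1, column 2; remove that cell from P, ejecting 6. So w(3) = 6. P is now [[1], [3]].
Step i=2: Q has 2 at row 2, column 1; remove 3 from row 2 of P and reverse-bump: 3 enters row 1 and ejects 1. So w(2) = 1. P is now [[3]].
Step i=1: Q has 1 at row 1, column 1; remove that cell from P, ejecting 3. So w(1) = 3. P is now [].

So w = 3 1 6 2 5 7 4 8.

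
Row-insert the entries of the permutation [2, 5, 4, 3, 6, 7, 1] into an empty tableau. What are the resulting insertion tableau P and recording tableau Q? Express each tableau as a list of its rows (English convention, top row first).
Insert each entry of the permutation into P by Schensted row insertion, recording in Q the position of each new cell.

Insert 2: appended to row 1. P = [[2]].
Insert 5: appended to row 1. P = [[2, 5]].
Insert 4: 4 bumps 5 from row 1; 5 starts row 2. P = [[2, 4], [5]].
Insert 3: 3 bumps 4 from row 1; 4 bumps 5 from row 2; 5 starts row 3. P = [[2, 3], [4], [5]].
Insert 6: appended to row 1. P = [[2, 3, 6], [4], [5]].
Insert 7: appended to row 1. P = [[2, 3, 6, 7], [4], [5]].
Insert 1: 1 bumps 2 from row 1; 2 bumps 4 from row 2; 4 bumps 5 from row 3; 5 starts row 4. P = [[1, 3, 6, 7], [2], [4], [5]].

So P = [[1, 3, 6, 7], [2], [4], [5]], Q = [[1, 2, 5, 6], [3], [4], [7]].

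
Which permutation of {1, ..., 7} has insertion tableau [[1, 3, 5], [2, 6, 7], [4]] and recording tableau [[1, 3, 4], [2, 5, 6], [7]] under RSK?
4 2 6 7 3 5 1

Reverse the RSK construction: for i from n down to 1, find the cell of Q containing i, remove the entry at that cell from P, and reverse-bump it up through P; the value ejected from row 1 is w(i).

Step i=7: Q has 7 at row 3, column 1; remove 4 from row 3 of P and reverse-bump: 4 enters row 2 and ejects 2; 2 enters row 1 and ejects 1. So w(7) = 1. P is now [[2, 3, 5], [4, 6, 7]].
Step i=6: Q has 6 at row 2, column 3; remove 7 from row 2 of P and reverse-bump: 7 enters row 1 and ejects 5. So w(6) = 5. P is now [[2, 3, 7], [4, 6]].
Step i=5: Q has 5 at row 2, column 2; remove 6 from row 2 of P and reverse-bump: 6 enters row 1 and ejects 3. So w(5) = 3. P is now [[2, 6, 7], [4]].
Step i=4: Q has 4 at row 1, column 3; remove that cell from P, ejecting 7. So w(4) = 7. P is now [[2, 6], [4]].
Step i=3: Q has 3 at row 1, column 2; remove that cell from P, ejecting 6. So w(3) = 6. P is now [[2], [4]].
Step i=2: Q has 2 at row 2, column 1; remove 4 from row 2 of P and reverse-bump: 4 enters row 1 and ejects 2. So w(2) = 2. P is now [[4]].
Step i=1: Q has 1 at row 1, column 1; remove that cell from P, ejecting 4. So w(1) = 4. P is now [].

So w = 4 2 6 7 3 5 1.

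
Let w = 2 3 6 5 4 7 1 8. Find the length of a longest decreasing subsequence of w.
4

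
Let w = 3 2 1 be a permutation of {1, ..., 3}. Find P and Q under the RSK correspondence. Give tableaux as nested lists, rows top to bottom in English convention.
P = [[1], [2], [3]], Q = [[1], [2], [3]]

Insert each entry of the permutation into P by Schensted row insertion, recording in Q the position of each new cell.

Insert 3: appended to row 1. P = [[3]].
Insert 2: 2 bumps 3 from row 1; 3 starts row 2. P = [[2], [3]].
Insert 1: 1 bumps 2 from row 1; 2 bumps 3 from row 2; 3 starts row 3. P = [[1], [2], [3]].

So P = [[1], [2], [3]], Q = [[1], [2], [3]].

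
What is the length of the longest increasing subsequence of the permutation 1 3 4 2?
3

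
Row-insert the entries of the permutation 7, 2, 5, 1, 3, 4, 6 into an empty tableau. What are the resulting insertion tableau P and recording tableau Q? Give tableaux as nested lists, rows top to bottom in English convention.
P = [[1, 3, 4, 6], [2, 5], [7]], Q = [[1, 3, 6, 7], [2, 5], [4]]

Insert each entry of the permutation into P by Schensted row insertion, recording in Q the position of each new cell.

Insert 7: appended to row 1. P = [[7]], Q = [[1]].
Insert 2: 2 bumps 7 from row 1; 7 starts row 2. P = [[2], [7]], Q = [[1], [2]].
Insert 5: appended to row 1. P = [[2, 5], [7]], Q = [[1, 3], [2]].
Insert 1: 1 bumps 2 from row 1; 2 bumps 7 from row 2; 7 starts row 3. P = [[1, 5], [2], [7]], Q = [[1, 3], [2], [4]].
Insert 3: 3 bumps 5 from row 1; 5 appends to row 2. P = [[1, 3], [2, 5], [7]], Q = [[1, 3], [2, 5], [4]].
Insert 4: appended to row 1. P = [[1, 3, 4], [2, 5], [7]], Q = [[1, 3, 6], [2, 5], [4]].
Insert 6: appended to row 1. P = [[1, 3, 4, 6], [2, 5], [7]], Q = [[1, 3, 6, 7], [2, 5], [4]].

So P = [[1, 3, 4, 6], [2, 5], [7]], Q = [[1, 3, 6, 7], [2, 5], [4]].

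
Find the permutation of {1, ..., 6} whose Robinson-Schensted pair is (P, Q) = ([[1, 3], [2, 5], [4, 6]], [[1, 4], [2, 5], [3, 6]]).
Reverse the RSK construction: for i from n down to 1, find the cell of Q containing i, remove the entry at that cell from P, and reverse-bump it up through P; the value ejected from row 1 is w(i).

Step i=6: Q has 6 at row 3, column 2; remove 6 from row 3 of P and reverse-bump: 6 enters row 2 and ejects 5; 5 enters row 1 and ejects 3. So w(6) = 3. P is now [[1, 5], [2, 6], [4]].
Step i=5: Q has 5 at row 2, column 2; remove 6 from row 2 of P and reverse-bump: 6 enters row 1 and ejects 5. So w(5) = 5. P is now [[1, 6], [2], [4]].
Step i=4: Q has 4 at row 1, column 2; remove that cell from P, ejecting 6. So w(4) = 6. P is now [[1], [2], [4]].
Step i=3: Q has 3 at row 3, column 1; remove 4 from row 3 of P and reverse-bump: 4 enters row 2 and ejects 2; 2 enters row 1 and ejects 1. So w(3) = 1. P is now [[2], [4]].
Step i=2: Q has 2 at row 2, column 1; remove 4 from row 2 of P and reverse-bump: 4 enters row 1 and ejects 2. So w(2) = 2. P is now [[4]].
Step i=1: Q has 1 at row 1, column 1; remove that cell from P, ejecting 4. So w(1) = 4. P is now [].

So w = 4 2 1 6 5 3.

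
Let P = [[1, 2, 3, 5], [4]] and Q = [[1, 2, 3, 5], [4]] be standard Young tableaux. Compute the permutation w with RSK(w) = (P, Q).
1 2 4 3 5

Reverse the RSK construction: for i from n down to 1, find the cell of Q containing i, remove the entry at that cell from P, and reverse-bump it up through P; the value ejected from row 1 is w(i).

Step i=5: Q has 5 at row 1, column 4; remove that cell from P, ejecting 5. So w(5) = 5. P is now [[1, 2, 3], [4]].
Step i=4: Q has 4 at row 2, column 1; remove 4 from row 2 of P and reverse-bump: 4 enters row 1 and ejects 3. So w(4) = 3. P is now [[1, 2, 4]].
Step i=3: Q has 3 at row 1, column 3; remove that cell from P, ejecting 4. So w(3) = 4. P is now [[1, 2]].
Step i=2: Q has 2 at row 1, column 2; remove that cell from P, ejecting 2. So w(2) = 2. P is now [[1]].
Step i=1: Q has 1 at row 1, column 1; remove that cell from P, ejecting 1. So w(1) = 1. P is now [].

So w = 1 2 4 3 5.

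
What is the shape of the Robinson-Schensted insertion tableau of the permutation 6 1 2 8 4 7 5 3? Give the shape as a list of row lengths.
[4, 2, 1, 1]

Row-insert each entry into an empty tableau.

After inserting 6: P = [[6]].
After inserting 1: P = [[1], [6]].
After inserting 2: P = [[1, 2], [6]].
After inserting 8: P = [[1, 2, 8], [6]].
After inserting 4: P = [[1, 2, 4], [6, 8]].
After inserting 7: P = [[1, 2, 4, 7], [6, 8]].
After inserting 5: P = [[1, 2, 4, 5], [6, 7], [8]].
After inserting 3: P = [[1, 2, 3, 5], [4, 7], [6], [8]].

The final insertion tableau P = [[1, 2, 3, 5], [4, 7], [6], [8]] has shape [4, 2, 1, 1].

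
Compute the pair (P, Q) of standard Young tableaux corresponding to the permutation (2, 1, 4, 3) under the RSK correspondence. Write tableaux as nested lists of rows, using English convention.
P = [[1, 3], [2, 4]], Q = [[1, 3], [2, 4]]

Insert each entry of the permutation into P by Schensted row insertion, recording in Q the position of each new cell.

Insert 2: appended to row 1. P = [[2]].
Insert 1: 1 bumps 2 from row 1; 2 starts row 2. P = [[1], [2]].
Insert 4: appended to row 1. P = [[1, 4], [2]].
Insert 3: 3 bumps 4 from row 1; 4 appends to row 2. P = [[1, 3], [2, 4]].

So P = [[1, 3], [2, 4]], Q = [[1, 3], [2, 4]].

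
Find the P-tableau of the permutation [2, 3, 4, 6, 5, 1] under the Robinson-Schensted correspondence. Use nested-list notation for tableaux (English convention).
P = [[1, 3, 4, 5], [2], [6]]

Insert 2: appended to row 1. P = [[2]].
Insert 3: appended to row 1. P = [[2, 3]].
Insert 4: appended to row 1. P = [[2, 3, 4]].
Insert 6: appended to row 1. P = [[2, 3, 4, 6]].
Insert 5: 5 bumps 6 from row 1; 6 starts row 2. P = [[2, 3, 4, 5], [6]].
Insert 1: 1 bumps 2 from row 1; 2 bumps 6 from row 2; 6 starts row 3. P = [[1, 3, 4, 5], [2], [6]].

So P = [[1, 3, 4, 5], [2], [6]].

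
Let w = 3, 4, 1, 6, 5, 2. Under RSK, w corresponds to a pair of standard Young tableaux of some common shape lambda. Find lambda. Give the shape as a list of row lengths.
[3, 2, 1]

Row-insert each entry into an empty tableau.

After inserting 3: P = [[3]].
After inserting 4: P = [[3, 4]].
After inserting 1: P = [[1, 4], [3]].
After inserting 6: P = [[1, 4, 6], [3]].
After inserting 5: P = [[1, 4, 5], [3, 6]].
After inserting 2: P = [[1, 2, 5], [3, 4], [6]].

The final insertion tableau P = [[1, 2, 5], [3, 4], [6]] has shape [3, 2, 1].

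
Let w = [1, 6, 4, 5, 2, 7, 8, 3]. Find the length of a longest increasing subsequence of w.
5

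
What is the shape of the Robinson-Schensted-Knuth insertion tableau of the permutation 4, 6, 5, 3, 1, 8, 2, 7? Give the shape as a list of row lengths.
[3, 3, 1, 1]

Row-insert each entry into an empty tableau.

After inserting 4: P = [[4]].
After inserting 6: P = [[4, 6]].
After inserting 5: P = [[4, 5], [6]].
After inserting 3: P = [[3, 5], [4], [6]].
After inserting 1: P = [[1, 5], [3], [4], [6]].
After inserting 8: P = [[1, 5, 8], [3], [4], [6]].
After inserting 2: P = [[1, 2, 8], [3, 5], [4], [6]].
After inserting 7: P = [[1, 2, 7], [3, 5, 8], [4], [6]].

The final insertion tableau P = [[1, 2, 7], [3, 5, 8], [4], [6]] has shape [3, 3, 1, 1].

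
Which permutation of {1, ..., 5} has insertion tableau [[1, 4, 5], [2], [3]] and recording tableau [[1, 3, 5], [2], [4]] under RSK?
3 2 4 1 5

Reverse the RSK construction: for i from n down to 1, find the cell of Q containing i, remove the entry at that cell from P, and reverse-bump it up through P; the value ejected from row 1 is w(i).

Step i=5: Q has 5 at row 1, column 3; remove that cell from P, ejecting 5. So w(5) = 5. P is now [[1, 4], [2], [3]].
Step i=4: Q has 4 at row 3, column 1; remove 3 from row 3 of P and reverse-bump: 3 enters row 2 and ejects 2; 2 enters row 1 and ejects 1. So w(4) = 1. P is now [[2, 4], [3]].
Step i=3: Q has 3 at row 1, column 2; remove that cell from P, ejecting 4. So w(3) = 4. P is now [[2], [3]].
Step i=2: Q has 2 at row 2, column 1; remove 3 from row 2 of P and reverse-bump: 3 enters row 1 and ejects 2. So w(2) = 2. P is now [[3]].
Step i=1: Q has 1 at row 1, column 1; remove that cell from P, ejecting 3. So w(1) = 3. P is now [].

So w = 3 2 4 1 5.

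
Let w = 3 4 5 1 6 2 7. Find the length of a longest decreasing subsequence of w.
2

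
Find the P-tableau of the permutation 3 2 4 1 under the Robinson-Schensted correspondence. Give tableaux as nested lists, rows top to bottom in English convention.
P = [[1, 4], [2], [3]]

After inserting 3: P = [[3]].
After inserting 2: P = [[2], [3]].
After inserting 4: P = [[2, 4], [3]].
After inserting 1: P = [[1, 4], [2], [3]].

So P = [[1, 4], [2], [3]].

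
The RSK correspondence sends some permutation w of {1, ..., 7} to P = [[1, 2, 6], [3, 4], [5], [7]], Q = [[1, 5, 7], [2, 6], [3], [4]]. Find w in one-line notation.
7 5 3 1 4 2 6

Reverse the RSK construction: for i from n down to 1, find the cell of Q containing i, remove the entry at that cell from P, and reverse-bump it up through P; the value ejected from row 1 is w(i).

Step i=7: Q has 7 at row 1, column 3; remove that cell from P, ejecting 6. So w(7) = 6. P is now [[1, 2], [3, 4], [5], [7]].
Step i=6: Q has 6 at row 2, column 2; remove 4 from row 2 of P and reverse-bump: 4 enters row 1 and ejects 2. So w(6) = 2. P is now [[1, 4], [3], [5], [7]].
Step i=5: Q has 5 at row 1, column 2; remove that cell from P, ejecting 4. So w(5) = 4. P is now [[1], [3], [5], [7]].
Step i=4: Q has 4 at row 4, column 1; remove 7 from row 4 of P and reverse-bump: 7 enters row 3 and ejects 5; 5 enters row 2 and ejects 3; 3 enters row 1 and ejects 1. So w(4) = 1. P is now [[3], [5], [7]].
Step i=3: Q has 3 at row 3, column 1; remove 7 from row 3 of P and reverse-bump: 7 enters row 2 and ejects 5; 5 enters row 1 and ejects 3. So w(3) = 3. P is now [[5], [7]].
Step i=2: Q has 2 at row 2, column 1; remove 7 from row 2 of P and reverse-bump: 7 enters row 1 and ejects 5. So w(2) = 5. P is now [[7]].
Step i=1: Q has 1 at row 1, column 1; remove that cell from P, ejecting 7. So w(1) = 7. P is now [].

So w = 7 5 3 1 4 2 6.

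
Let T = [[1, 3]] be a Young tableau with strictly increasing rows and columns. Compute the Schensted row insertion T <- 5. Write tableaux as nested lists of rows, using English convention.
[[1, 3, 5]]

5 is larger than every entry of row 1, so it is appended to row 1. The new tableau is [[1, 3, 5]].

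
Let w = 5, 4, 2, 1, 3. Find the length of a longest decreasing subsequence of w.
4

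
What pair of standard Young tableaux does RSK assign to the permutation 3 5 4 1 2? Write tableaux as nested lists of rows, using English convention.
P = [[1, 2], [3, 4], [5]], Q = [[1, 2], [3, 5], [4]]

Insert each entry of the permutation into P by Schensted row insertion, recording in Q the position of each new cell.

Insert 3: appended to row 1. P = [[3]].
Insert 5: appended to row 1. P = [[3, 5]].
Insert 4: 4 bumps 5 from row 1; 5 starts row 2. P = [[3, 4], [5]].
Insert 1: 1 bumps 3 from row 1; 3 bumps 5 from row 2; 5 starts row 3. P = [[1, 4], [3], [5]].
Insert 2: 2 bumps 4 from row 1; 4 appends to row 2. P = [[1, 2], [3, 4], [5]].

So P = [[1, 2], [3, 4], [5]], Q = [[1, 2], [3, 5], [4]].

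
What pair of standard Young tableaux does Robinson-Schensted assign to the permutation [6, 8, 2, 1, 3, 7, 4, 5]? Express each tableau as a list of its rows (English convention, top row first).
P = [[1, 3, 4, 5], [2, 7], [6, 8]], Q = [[1, 2, 6, 8], [3, 5], [4, 7]]

Insert each entry of the permutation into P by Schensted row insertion, recording in Q the position of each new cell.

Insert 6: appended to row 1. P = [[6]], Q = [[1]].
Insert 8: appended to row 1. P = [[6, 8]], Q = [[1, 2]].
Insert 2: 2 bumps 6 from row 1; 6 starts row 2. P = [[2, 8], [6]], Q = [[1, 2], [3]].
Insert 1: 1 bumps 2 from row 1; 2 bumps 6 from row 2; 6 starts row 3. P = [[1, 8], [2], [6]], Q = [[1, 2], [3], [4]].
Insert 3: 3 bumps 8 from row 1; 8 appends to row 2. P = [[1, 3], [2, 8], [6]], Q = [[1, 2], [3, 5], [4]].
Insert 7: appended to row 1. P = [[1, 3, 7], [2, 8], [6]], Q = [[1, 2, 6], [3, 5], [4]].
Insert 4: 4 bumps 7 from row 1; 7 bumps 8 from row 2; 8 appends to row 3. P = [[1, 3, 4], [2, 7], [6, 8]], Q = [[1, 2, 6], [3, 5], [4, 7]].
Insert 5: appended to row 1. P = [[1, 3, 4, 5], [2, 7], [6, 8]], Q = [[1, 2, 6, 8], [3, 5], [4, 7]].

So P = [[1, 3, 4, 5], [2, 7], [6, 8]], Q = [[1, 2, 6, 8], [3, 5], [4, 7]].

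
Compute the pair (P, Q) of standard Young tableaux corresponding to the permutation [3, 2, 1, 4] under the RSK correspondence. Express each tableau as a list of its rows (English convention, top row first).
P = [[1, 4], [2], [3]], Q = [[1, 4], [2], [3]]

Insert each entry of the permutation into P by Schensted row insertion, recording in Q the position of each new cell.

Insert 3: appended to row 1. P = [[3]], Q = [[1]].
Insert 2: 2 bumps 3 from row 1; 3 starts row 2. P = [[2], [3]], Q = [[1], [2]].
Insert 1: 1 bumps 2 from row 1; 2 bumps 3 from row 2; 3 starts row 3. P = [[1], [2], [3]], Q = [[1], [2], [3]].
Insert 4: appended to row 1. P = [[1, 4], [2], [3]], Q = [[1, 4], [2], [3]].

So P = [[1, 4], [2], [3]], Q = [[1, 4], [2], [3]].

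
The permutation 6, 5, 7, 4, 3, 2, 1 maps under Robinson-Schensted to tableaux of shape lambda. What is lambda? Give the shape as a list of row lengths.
Row-insert each entry into an empty tableau.

After inserting 6: P = [[6]].
After inserting 5: P = [[5], [6]].
After inserting 7: P = [[5, 7], [6]].
After inserting 4: P = [[4, 7], [5], [6]].
After inserting 3: P = [[3, 7], [4], [5], [6]].
After inserting 2: P = [[2, 7], [3], [4], [5], [6]].
After inserting 1: P = [[1, 7], [2], [3], [4], [5], [6]].

The final insertion tableau P = [[1, 7], [2], [3], [4], [5], [6]] has shape [2, 1, 1, 1, 1, 1].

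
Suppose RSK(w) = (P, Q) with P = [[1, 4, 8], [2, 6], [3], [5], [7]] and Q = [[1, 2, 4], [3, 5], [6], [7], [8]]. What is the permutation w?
5 7 3 8 6 4 2 1

Reverse the RSK construction: for i from n down to 1, find the cell of Q containing i, remove the entry at that cell from P, and reverse-bump it up through P; the value ejected from row 1 is w(i).

Step i=8: Q has 8 at row 5, column 1; remove 7 from row 5 of P and reverse-bump: 7 enters row 4 and ejects 5; 5 enters row 3 and ejects 3; 3 enters row 2 and ejects 2; 2 enters row 1 and ejects 1. So w(8) = 1. P is now [[2, 4, 8], [3, 6], [5], [7]].
Step i=7: Q has 7 at row 4, column 1; remove 7 from row 4 of P and reverse-bump: 7 enters row 3 and ejects 5; 5 enters row 2 and ejects 3; 3 enters row 1 and ejects 2. So w(7) = 2. P is now [[3, 4, 8], [5, 6], [7]].
Step i=6: Q has 6 at row 3, column 1; remove 7 from row 3 of P and reverse-bump: 7 enters row 2 and ejects 6; 6 enters row 1 and ejects 4. So w(6) = 4. P is now [[3, 6, 8], [5, 7]].
Step i=5: Q has 5 at row 2, column 2; remove 7 from row 2 of P and reverse-bump: 7 enters row 1 and ejects 6. So w(5) = 6. P is now [[3, 7, 8], [5]].
Step i=4: Q has 4 at row 1, column 3; remove that cell from P, ejecting 8. So w(4) = 8. P is now [[3, 7], [5]].
Step i=3: Q has 3 at row 2, column 1; remove 5 from row 2 of P and reverse-bump: 5 enters row 1 and ejects 3. So w(3) = 3. P is now [[5, 7]].
Step i=2: Q has 2 at row 1, column 2; remove that cell from P, ejecting 7. So w(2) = 7. P is now [[5]].
Step i=1: Q has 1 at row 1, column 1; remove that cell from P, ejecting 5. So w(1) = 5. P is now [].

So w = 5 7 3 8 6 4 2 1.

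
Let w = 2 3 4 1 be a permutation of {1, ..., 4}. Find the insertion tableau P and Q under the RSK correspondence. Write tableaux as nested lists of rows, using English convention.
Insert each entry of the permutation into P by Schensted row insertion, recording in Q the position of each new cell.

Insert 2: appended to row 1. P = [[2]].
Insert 3: appended to row 1. P = [[2, 3]].
Insert 4: appended to row 1. P = [[2, 3, 4]].
Insert 1: 1 bumps 2 from row 1; 2 starts row 2. P = [[1, 3, 4], [2]].

So P = [[1, 3, 4], [2]], Q = [[1, 2, 3], [4]].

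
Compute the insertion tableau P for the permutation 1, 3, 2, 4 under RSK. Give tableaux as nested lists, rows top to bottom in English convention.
P = [[1, 2, 4], [3]]

Insert 1: appended to row 1. P = [[1]].
Insert 3: appended to row 1. P = [[1, 3]].
Insert 2: 2 bumps 3 from row 1; 3 starts row 2. P = [[1, 2], [3]].
Insert 4: appended to row 1. P = [[1, 2, 4], [3]].

So P = [[1, 2, 4], [3]].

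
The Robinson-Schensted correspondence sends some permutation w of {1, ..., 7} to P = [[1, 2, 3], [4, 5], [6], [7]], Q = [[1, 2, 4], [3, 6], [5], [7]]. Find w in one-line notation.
1 7 4 6 2 5 3

Reverse the RSK construction: for i from n down to 1, find the cell of Q containing i, remove the entry at that cell from P, and reverse-bump it up through P; the value ejected from row 1 is w(i).

Step i=7: Q has 7 at row 4, column 1; remove 7 from row 4 of P and reverse-bump: 7 enters row 3 and ejects 6; 6 enters row 2 and ejects 5; 5 enters row 1 and ejects 3. So w(7) = 3. P is now [[1, 2, 5], [4, 6], [7]].
Step i=6: Q has 6 at row 2, column 2; remove 6 from row 2 of P and reverse-bump: 6 enters row 1 and ejects 5. So w(6) = 5. P is now [[1, 2, 6], [4], [7]].
Step i=5: Q has 5 at row 3, column 1; remove 7 from row 3 of P and reverse-bump: 7 enters row 2 and ejects 4; 4 enters row 1 and ejects 2. So w(5) = 2. P is now [[1, 4, 6], [7]].
Step i=4: Q has 4 at row 1, column 3; remove that cell from P, ejecting 6. So w(4) = 6. P is now [[1, 4], [7]].
Step i=3: Q has 3 at row 2, column 1; remove 7 from row 2 of P and reverse-bump: 7 enters row 1 and ejects 4. So w(3) = 4. P is now [[1, 7]].
Step i=2: Q has 2 at row 1, column 2; remove that cell from P, ejecting 7. So w(2) = 7. P is now [[1]].
Step i=1: Q has 1 at row 1, column 1; remove that cell from P, ejecting 1. So w(1) = 1. P is now [].

So w = 1 7 4 6 2 5 3.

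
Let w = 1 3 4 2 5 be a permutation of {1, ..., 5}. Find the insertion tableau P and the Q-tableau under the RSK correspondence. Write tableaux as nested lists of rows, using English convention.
P = [[1, 2, 4, 5], [3]], Q = [[1, 2, 3, 5], [4]]

Insert each entry of the permutation into P by Schensted row insertion, recording in Q the position of each new cell.

After inserting 1: P = [[1]].
After inserting 3: P = [[1, 3]].
After inserting 4: P = [[1, 3, 4]].
After inserting 2: P = [[1, 2, 4], [3]].
After inserting 5: P = [[1, 2, 4, 5], [3]].

So P = [[1, 2, 4, 5], [3]], Q = [[1, 2, 3, 5], [4]].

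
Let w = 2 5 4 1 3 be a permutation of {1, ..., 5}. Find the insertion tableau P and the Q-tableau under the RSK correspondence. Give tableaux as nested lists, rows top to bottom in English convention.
P = [[1, 3], [2, 4], [5]], Q = [[1, 2], [3, 5], [4]]

Insert each entry of the permutation into P by Schensted row insertion, recording in Q the position of each new cell.

Insert 2: appended to row 1. P = [[2]].
Insert 5: appended to row 1. P = [[2, 5]].
Insert 4: 4 bumps 5 from row 1; 5 starts row 2. P = [[2, 4], [5]].
Insert 1: 1 bumps 2 from row 1; 2 bumps 5 from row 2; 5 starts row 3. P = [[1, 4], [2], [5]].
Insert 3: 3 bumps 4 from row 1; 4 appends to row 2. P = [[1, 3], [2, 4], [5]].

So P = [[1, 3], [2, 4], [5]], Q = [[1, 2], [3, 5], [4]].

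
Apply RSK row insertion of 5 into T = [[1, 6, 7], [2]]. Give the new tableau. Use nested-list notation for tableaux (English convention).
In row 1, 5 replaces 6 (the leftmost entry greater than 5); 6 is bumped to row 2. 6 is appended to row 2. The new tableau is [[1, 5, 7], [2, 6]].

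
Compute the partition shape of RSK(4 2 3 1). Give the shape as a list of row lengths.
[2, 1, 1]

Row-insert each entry into an empty tableau.

After inserting 4: P = [[4]].
After inserting 2: P = [[2], [4]].
After inserting 3: P = [[2, 3], [4]].
After inserting 1: P = [[1, 3], [2], [4]].

The final insertion tableau P = [[1, 3], [2], [4]] has shape [2, 1, 1].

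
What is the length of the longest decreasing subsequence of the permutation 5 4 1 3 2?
4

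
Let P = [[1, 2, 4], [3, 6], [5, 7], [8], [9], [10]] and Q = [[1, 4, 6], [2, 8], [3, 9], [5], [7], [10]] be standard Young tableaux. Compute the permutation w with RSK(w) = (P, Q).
Reverse the RSK construction: for i from n down to 1, find the cell of Q containing i, remove the entry at that cell from P, and reverse-bump it up through P; the value ejected from row 1 is w(i).

Step i=10: Q has 10 at row 6, column 1; remove 10 from row 6 of P and reverse-bump: 10 enters row 5 and ejects 9; 9 enters row 4 and ejects 8; 8 enters row 3 and ejects 7; 7 enters row 2 and ejects 6; 6 enters row 1 and ejects 4. So w(10) = 4. P is now [[1, 2, 6], [3, 7], [5, 8], [9], [10]].
Step i=9: Q has 9 at row 3, column 2; remove 8 from row 3 of P and reverse-bump: 8 enters row 2 and ejects 7; 7 enters row 1 and ejects 6. So w(9) = 6. P is now [[1, 2, 7], [3, 8], [5], [9], [10]].
Step i=8: Q has 8 at row 2, column 2; remove 8 from row 2 of P and reverse-bump: 8 enters row 1 and ejects 7. So w(8) = 7. P is now [[1, 2, 8], [3], [5], [9], [10]].
Step i=7: Q has 7 at row 5, column 1; remove 10 from row 5 of P and reverse-bump: 10 enters row 4 and ejects 9; 9 enters row 3 and ejects 5; 5 enters row 2 and ejects 3; 3 enters row 1 and ejects 2. So w(7) = 2. P is now [[1, 3, 8], [5], [9], [10]].
Step i=6: Q has 6 at row 1, column 3; remove that cell from P, ejecting 8. So w(6) = 8. P is now [[1, 3], [5], [9], [10]].
Step i=5: Q has 5 at row 4, column 1; remove 10 from row 4 of P and reverse-bump: 10 enters row 3 and ejects 9; 9 enters row 2 and ejects 5; 5 enters row 1 and ejects 3. So w(5) = 3. P is now [[1, 5], [9], [10]].
Step i=4: Q has 4 at row 1, column 2; remove that cell from P, ejecting 5. So w(4) = 5. P is now [[1], [9], [10]].
Step i=3: Q has 3 at row 3, column 1; remove 10 from row 3 of P and reverse-bump: 10 enters row 2 and ejects 9; 9 enters row 1 and ejects 1. So w(3) = 1. P is now [[9], [10]].
Step i=2: Q has 2 at row 2, column 1; remove 10 from row 2 of P and reverse-bump: 10 enters row 1 and ejects 9. So w(2) = 9. P is now [[10]].
Step i=1: Q has 1 at row 1, column 1; remove that cell from P, ejecting 10. So w(1) = 10. P is now [].

So w = 10 9 1 5 3 8 2 7 6 4.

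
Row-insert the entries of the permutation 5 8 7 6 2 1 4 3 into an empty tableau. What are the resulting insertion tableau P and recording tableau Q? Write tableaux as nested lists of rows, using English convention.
Insert each entry of the permutation into P by Schensted row insertion, recording in Q the position of each new cell.

After inserting 5: P = [[5]].
After inserting 8: P = [[5, 8]].
After inserting 7: P = [[5, 7], [8]].
After inserting 6: P = [[5, 6], [7], [8]].
After inserting 2: P = [[2, 6], [5], [7], [8]].
After inserting 1: P = [[1, 6], [2], [5], [7], [8]].
After inserting 4: P = [[1, 4], [2, 6], [5], [7], [8]].
After inserting 3: P = [[1, 3], [2, 4], [5, 6], [7], [8]].

So P = [[1, 3], [2, 4], [5, 6], [7], [8]], Q = [[1, 2], [3, 7], [4, 8], [5], [6]].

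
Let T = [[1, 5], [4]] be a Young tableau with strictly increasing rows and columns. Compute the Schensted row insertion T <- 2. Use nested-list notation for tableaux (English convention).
In row 1, 2 replaces 5 (the leftmost entry greater than 2); 5 is bumped to row 2. 5 is appended to row 2. The new tableau is [[1, 2], [4, 5]].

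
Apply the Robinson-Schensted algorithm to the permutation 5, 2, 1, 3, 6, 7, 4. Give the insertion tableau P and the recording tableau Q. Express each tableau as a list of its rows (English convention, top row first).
Insert each entry of the permutation into P by Schensted row insertion, recording in Q the position of each new cell.

Insert 5: appended to row 1. P = [[5]].
Insert 2: 2 bumps 5 from row 1; 5 starts row 2. P = [[2], [5]].
Insert 1: 1 bumps 2 from row 1; 2 bumps 5 from row 2; 5 starts row 3. P = [[1], [2], [5]].
Insert 3: appended to row 1. P = [[1, 3], [2], [5]].
Insert 6: appended to row 1. P = [[1, 3, 6], [2], [5]].
Insert 7: appended to row 1. P = [[1, 3, 6, 7], [2], [5]].
Insert 4: 4 bumps 6 from row 1; 6 appends to row 2. P = [[1, 3, 4, 7], [2, 6], [5]].

So P = [[1, 3, 4, 7], [2, 6], [5]], Q = [[1, 4, 5, 6], [2, 7], [3]].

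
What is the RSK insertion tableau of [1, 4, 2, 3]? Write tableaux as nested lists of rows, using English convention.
P = [[1, 2, 3], [4]]

After inserting 1: P = [[1]].
After inserting 4: P = [[1, 4]].
After inserting 2: P = [[1, 2], [4]].
After inserting 3: P = [[1, 2, 3], [4]].

So P = [[1, 2, 3], [4]].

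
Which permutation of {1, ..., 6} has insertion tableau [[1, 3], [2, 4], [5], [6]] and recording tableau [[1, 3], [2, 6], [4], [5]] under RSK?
Reverse the RSK construction: for i from n down to 1, find the cell of Q containing i, remove the entry at that cell from P, and reverse-bump it up through P; the value ejected from row 1 is w(i).

Step i=6: Q has 6 at row 2, column 2; remove 4 from row 2 of P and reverse-bump: 4 enters row 1 and ejects 3. So w(6) = 3. P is now [[1, 4], [2], [5], [6]].
Step i=5: Q has 5 at row 4, column 1; remove 6 from row 4 of P and reverse-bump: 6 enters row 3 and ejects 5; 5 enters row 2 and ejects 2; 2 enters row 1 and ejects 1. So w(5) = 1. P is now [[2, 4], [5], [6]].
Step i=4: Q has 4 at row 3, column 1; remove 6 from row 3 of P and reverse-bump: 6 enters row 2 and ejects 5; 5 enters row 1 and ejects 4. So w(4) = 4. P is now [[2, 5], [6]].
Step i=3: Q has 3 at row 1, column 2; remove that cell from P, ejecting 5. So w(3) = 5. P is now [[2], [6]].
Step i=2: Q has 2 at row 2, column 1; remove 6 from row 2 of P and reverse-bump: 6 enters row 1 and ejects 2. So w(2) = 2. P is now [[6]].
Step i=1: Q has 1 at row 1, column 1; remove that cell from P, ejecting 6. So w(1) = 6. P is now [].

So w = 6 2 5 4 1 3.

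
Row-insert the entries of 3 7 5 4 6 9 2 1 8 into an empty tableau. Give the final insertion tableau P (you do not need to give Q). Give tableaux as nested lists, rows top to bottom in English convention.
After inserting 3: P = [[3]].
After inserting 7: P = [[3, 7]].
After inserting 5: P = [[3, 5], [7]].
After inserting 4: P = [[3, 4], [5], [7]].
After inserting 6: P = [[3, 4, 6], [5], [7]].
After inserting 9: P = [[3, 4, 6, 9], [5], [7]].
After inserting 2: P = [[2, 4, 6, 9], [3], [5], [7]].
After inserting 1: P = [[1, 4, 6, 9], [2], [3], [5], [7]].
After inserting 8: P = [[1, 4, 6, 8], [2, 9], [3], [5], [7]].

So P = [[1, 4, 6, 8], [2, 9], [3], [5], [7]].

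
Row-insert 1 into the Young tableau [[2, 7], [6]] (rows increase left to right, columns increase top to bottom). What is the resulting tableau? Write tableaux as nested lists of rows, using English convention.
[[1, 7], [2], [6]]

In row 1, 1 replaces 2 (the leftmost entry greater than 1); 2 is bumped to row 2. In row 2, 2 replaces 6 (the leftmost entry greater than 2); 6 is bumped to row 3. 6 starts a new row 3. The new tableau is [[1, 7], [2], [6]].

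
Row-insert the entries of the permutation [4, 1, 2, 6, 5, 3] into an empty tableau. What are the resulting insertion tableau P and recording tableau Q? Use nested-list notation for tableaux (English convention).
P = [[1, 2, 3], [4, 5], [6]], Q = [[1, 3, 4], [2, 5], [6]]

Insert each entry of the permutation into P by Schensted row insertion, recording in Q the position of each new cell.

Insert 4: appended to row 1. P = [[4]].
Insert 1: 1 bumps 4 from row 1; 4 starts row 2. P = [[1], [4]].
Insert 2: appended to row 1. P = [[1, 2], [4]].
Insert 6: appended to row 1. P = [[1, 2, 6], [4]].
Insert 5: 5 bumps 6 from row 1; 6 appends to row 2. P = [[1, 2, 5], [4, 6]].
Insert 3: 3 bumps 5 from row 1; 5 bumps 6 from row 2; 6 starts row 3. P = [[1, 2, 3], [4, 5], [6]].

So P = [[1, 2, 3], [4, 5], [6]], Q = [[1, 3, 4], [2, 5], [6]].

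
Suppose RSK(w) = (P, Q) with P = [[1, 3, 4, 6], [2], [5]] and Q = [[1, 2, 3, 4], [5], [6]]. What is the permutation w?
Reverse the RSK construction: for i from n down to 1, find the cell of Q containing i, remove the entry at that cell from P, and reverse-bump it up through P; the value ejected from row 1 is w(i).

Step i=6: Q has 6 at row 3, column 1; remove 5 from row 3 of P and reverse-bump: 5 enters row 2 and ejects 2; 2 enters row 1 and ejects 1. So w(6) = 1. P is now [[2, 3, 4, 6], [5]].
Step i=5: Q has 5 at row 2, column 1; remove 5 from row 2 of P and reverse-bump: 5 enters row 1 and ejects 4. So w(5) = 4. P is now [[2, 3, 5, 6]].
Step i=4: Q has 4 at row 1, column 4; remove that cell from P, ejecting 6. So w(4) = 6. P is now [[2, 3, 5]].
Step i=3: Q has 3 at row 1, column 3; remove that cell from P, ejecting 5. So w(3) = 5. P is now [[2, 3]].
Step i=2: Q has 2 at row 1, column 2; remove that cell from P, ejecting 3. So w(2) = 3. P is now [[2]].
Step i=1: Q has 1 at row 1, column 1; remove that cell from P, ejecting 2. So w(1) = 2. P is now [].

So w = 2 3 5 6 4 1.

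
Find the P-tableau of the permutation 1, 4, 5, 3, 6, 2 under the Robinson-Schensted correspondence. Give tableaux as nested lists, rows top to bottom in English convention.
Insert 1: appended to row 1. P = [[1]].
Insert 4: appended to row 1. P = [[1, 4]].
Insert 5: appended to row 1. P = [[1, 4, 5]].
Insert 3: 3 bumps 4 from row 1; 4 starts row 2. P = [[1, 3, 5], [4]].
Insert 6: appended to row 1. P = [[1, 3, 5, 6], [4]].
Insert 2: 2 bumps 3 from row 1; 3 bumps 4 from row 2; 4 starts row 3. P = [[1, 2, 5, 6], [3], [4]].

So P = [[1, 2, 5, 6], [3], [4]].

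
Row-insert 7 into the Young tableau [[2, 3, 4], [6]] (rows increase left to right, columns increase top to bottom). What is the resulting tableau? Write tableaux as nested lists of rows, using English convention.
7 is larger than every entry of row 1, so it is appended to row 1. The new tableau is [[2, 3, 4, 7], [6]].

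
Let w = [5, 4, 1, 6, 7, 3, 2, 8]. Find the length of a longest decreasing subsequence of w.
4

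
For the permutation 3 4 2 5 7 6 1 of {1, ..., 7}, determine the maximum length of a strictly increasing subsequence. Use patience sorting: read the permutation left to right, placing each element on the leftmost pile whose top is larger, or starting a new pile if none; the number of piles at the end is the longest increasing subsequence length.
4

3: new pile. tops = [3]
4: new pile. tops = [3, 4]
2: onto pile 1 (replacing 3). tops = [2, 4]
5: new pile. tops = [2, 4, 5]
7: new pile. tops = [2, 4, 5, 7]
6: onto pile 4 (replacing 7). tops = [2, 4, 5, 6]
1: onto pile 1 (replacing 2). tops = [1, 4, 5, 6]

4 piles, so the longest increasing subsequence has length 4.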